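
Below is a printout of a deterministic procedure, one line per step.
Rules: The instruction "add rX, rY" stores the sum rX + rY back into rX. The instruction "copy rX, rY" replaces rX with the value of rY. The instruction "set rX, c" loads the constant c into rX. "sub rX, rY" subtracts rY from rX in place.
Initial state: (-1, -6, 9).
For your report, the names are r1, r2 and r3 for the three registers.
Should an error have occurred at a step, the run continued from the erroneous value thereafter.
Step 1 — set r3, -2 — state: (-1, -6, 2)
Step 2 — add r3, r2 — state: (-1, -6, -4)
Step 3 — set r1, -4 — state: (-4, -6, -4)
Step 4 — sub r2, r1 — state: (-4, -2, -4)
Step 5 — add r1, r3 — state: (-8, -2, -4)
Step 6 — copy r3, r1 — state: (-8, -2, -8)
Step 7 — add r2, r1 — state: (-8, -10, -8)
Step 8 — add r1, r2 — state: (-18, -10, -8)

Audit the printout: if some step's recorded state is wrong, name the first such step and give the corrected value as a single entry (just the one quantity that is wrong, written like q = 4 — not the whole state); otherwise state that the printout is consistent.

step 1, r3 = -2

Step 1: r3 = -2 — a discrepancy with the printout.
Conclusion: step 1 carries the first error; the entry should be r3 = -2.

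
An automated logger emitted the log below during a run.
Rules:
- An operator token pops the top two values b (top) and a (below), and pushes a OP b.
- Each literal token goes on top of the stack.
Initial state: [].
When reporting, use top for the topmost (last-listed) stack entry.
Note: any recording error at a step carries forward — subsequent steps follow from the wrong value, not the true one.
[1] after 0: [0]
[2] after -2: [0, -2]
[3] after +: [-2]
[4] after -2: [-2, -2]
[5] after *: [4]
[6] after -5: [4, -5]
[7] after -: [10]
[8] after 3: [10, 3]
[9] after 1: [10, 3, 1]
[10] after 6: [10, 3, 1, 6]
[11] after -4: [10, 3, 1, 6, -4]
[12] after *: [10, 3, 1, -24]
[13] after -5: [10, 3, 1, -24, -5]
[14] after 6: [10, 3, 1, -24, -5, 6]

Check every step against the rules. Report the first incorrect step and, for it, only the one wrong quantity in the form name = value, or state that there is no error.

Step 1: push 0: top = 0 — in agreement.
Step 2: push -2: top = -2 — same as recorded.
Step 3: 0 + -2 = -2 — consistent with the log.
Step 4: push -2: top = -2 — exactly as logged.
Step 5: -2 * -2 = 4 — matches.
Step 6: push -5: top = -5 — in agreement.
Step 7: 4 - -5 = 9 — the recorded entry deviates here.
So the first discrepancy is step 7, where the right value is top = 9.

step 7, top = 9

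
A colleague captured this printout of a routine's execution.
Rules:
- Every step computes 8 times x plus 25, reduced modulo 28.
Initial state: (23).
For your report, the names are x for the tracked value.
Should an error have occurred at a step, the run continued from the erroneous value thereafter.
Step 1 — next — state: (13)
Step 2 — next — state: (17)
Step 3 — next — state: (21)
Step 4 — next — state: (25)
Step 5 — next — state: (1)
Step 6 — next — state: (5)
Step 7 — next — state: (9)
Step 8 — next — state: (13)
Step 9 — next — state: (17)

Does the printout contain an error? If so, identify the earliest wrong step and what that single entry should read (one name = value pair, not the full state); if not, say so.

Recomputing the run from the initial state:
step 1: x = 13
step 2: x = 17
step 3: x = 21
step 4: x = 25
step 5: x = 1
step 6: x = 5
step 7: x = 9
step 8: x = 13
step 9: x = 17
This matches the printout at every step.

no error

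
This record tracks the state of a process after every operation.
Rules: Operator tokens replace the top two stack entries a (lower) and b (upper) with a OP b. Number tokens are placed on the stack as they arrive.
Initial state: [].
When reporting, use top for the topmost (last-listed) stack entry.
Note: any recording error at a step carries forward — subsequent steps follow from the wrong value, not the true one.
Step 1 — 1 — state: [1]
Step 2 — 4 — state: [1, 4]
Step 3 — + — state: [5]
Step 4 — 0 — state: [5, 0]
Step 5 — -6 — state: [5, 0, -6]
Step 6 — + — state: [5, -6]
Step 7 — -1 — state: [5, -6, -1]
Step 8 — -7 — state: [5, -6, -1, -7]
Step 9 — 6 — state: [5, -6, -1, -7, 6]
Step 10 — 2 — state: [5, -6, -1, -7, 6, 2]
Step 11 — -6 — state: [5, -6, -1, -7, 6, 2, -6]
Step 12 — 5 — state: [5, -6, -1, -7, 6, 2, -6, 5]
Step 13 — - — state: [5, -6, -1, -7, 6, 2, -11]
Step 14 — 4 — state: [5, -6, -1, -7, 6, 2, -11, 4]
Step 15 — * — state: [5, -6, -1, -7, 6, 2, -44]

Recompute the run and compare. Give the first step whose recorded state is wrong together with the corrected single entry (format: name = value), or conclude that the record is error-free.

no error

step 1: push 1: top = 1 -> exactly as logged
step 2: push 4: top = 4 -> consistent with the record
step 3: 1 + 4 = 5 -> exactly as logged
step 4: push 0: top = 0 -> same as recorded
step 5: push -6: top = -6 -> no discrepancy
step 6: 0 + -6 = -6 -> exactly as logged
step 7: push -1: top = -1 -> exactly as logged
step 8: push -7: top = -7 -> agrees with the record
step 9: push 6: top = 6 -> same as recorded
step 10: push 2: top = 2 -> matches
step 11: push -6: top = -6 -> verified
step 12: push 5: top = 5 -> matches
step 13: -6 - 5 = -11 -> checks out
step 14: push 4: top = 4 -> confirmed correct
step 15: -11 * 4 = -44 -> same as recorded
Every step is consistent.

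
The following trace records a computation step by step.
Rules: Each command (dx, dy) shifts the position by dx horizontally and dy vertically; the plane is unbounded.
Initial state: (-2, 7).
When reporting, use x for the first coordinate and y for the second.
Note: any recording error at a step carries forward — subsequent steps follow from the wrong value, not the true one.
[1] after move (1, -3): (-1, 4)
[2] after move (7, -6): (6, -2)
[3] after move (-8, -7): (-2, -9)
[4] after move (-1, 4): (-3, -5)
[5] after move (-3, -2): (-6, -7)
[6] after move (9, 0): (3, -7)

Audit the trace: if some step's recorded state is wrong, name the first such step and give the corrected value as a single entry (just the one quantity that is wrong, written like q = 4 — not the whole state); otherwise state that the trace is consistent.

no error

step 1: x = -2 + (1) = -1, y = 7 + (-3) = 4 -> exactly as logged
step 2: x = -1 + (7) = 6, y = 4 + (-6) = -2 -> verified
step 3: x = 6 + (-8) = -2, y = -2 + (-7) = -9 -> checks out
step 4: x = -2 + (-1) = -3, y = -9 + (4) = -5 -> verified
step 5: x = -3 + (-3) = -6, y = -5 + (-2) = -7 -> same as recorded
step 6: x = -6 + (9) = 3, y = -7 + (0) = -7 -> no discrepancy
Nothing is out of place; the run is error-free.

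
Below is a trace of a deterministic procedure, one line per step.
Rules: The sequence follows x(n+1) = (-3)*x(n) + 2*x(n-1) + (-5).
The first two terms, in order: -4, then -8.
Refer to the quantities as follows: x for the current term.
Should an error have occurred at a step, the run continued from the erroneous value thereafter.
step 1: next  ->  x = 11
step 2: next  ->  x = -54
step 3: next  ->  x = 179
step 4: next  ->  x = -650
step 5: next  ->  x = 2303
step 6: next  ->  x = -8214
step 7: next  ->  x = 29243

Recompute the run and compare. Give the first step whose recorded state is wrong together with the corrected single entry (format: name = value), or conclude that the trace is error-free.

no error

Recomputing the run from the initial state:
step 1: x = 11
step 2: x = -54
step 3: x = 179
step 4: x = -650
step 5: x = 2303
step 6: x = -8214
step 7: x = 29243
This matches the trace at every step.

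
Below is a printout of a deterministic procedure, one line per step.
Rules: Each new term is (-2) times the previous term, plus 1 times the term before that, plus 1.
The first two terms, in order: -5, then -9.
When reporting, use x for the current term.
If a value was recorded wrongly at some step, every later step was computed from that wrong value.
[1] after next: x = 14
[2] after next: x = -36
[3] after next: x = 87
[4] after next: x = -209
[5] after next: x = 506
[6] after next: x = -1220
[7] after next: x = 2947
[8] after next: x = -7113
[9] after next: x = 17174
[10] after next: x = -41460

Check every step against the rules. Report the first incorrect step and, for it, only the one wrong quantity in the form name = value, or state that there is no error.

no error

Recomputing the run from the initial state:
step 1: x = 14
step 2: x = -36
step 3: x = 87
step 4: x = -209
step 5: x = 506
step 6: x = -1220
step 7: x = 2947
step 8: x = -7113
step 9: x = 17174
step 10: x = -41460
This matches the printout at every step.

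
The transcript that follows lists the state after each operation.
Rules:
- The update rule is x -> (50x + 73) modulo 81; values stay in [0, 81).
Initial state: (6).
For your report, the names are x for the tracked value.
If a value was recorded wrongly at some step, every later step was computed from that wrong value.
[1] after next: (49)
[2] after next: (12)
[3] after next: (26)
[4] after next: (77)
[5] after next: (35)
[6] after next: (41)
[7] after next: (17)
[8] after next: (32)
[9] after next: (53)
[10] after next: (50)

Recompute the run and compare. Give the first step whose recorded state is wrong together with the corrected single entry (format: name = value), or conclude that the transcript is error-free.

Step 1: x = (50*6 + 73) mod 81 = 49 — matches.
Step 2: x = (50*49 + 73) mod 81 = 12 — confirmed correct.
Step 3: x = (50*12 + 73) mod 81 = 25 — this is not what the transcript shows.
The earliest wrong entry is at step 3: it should read x = 25.

step 3, x = 25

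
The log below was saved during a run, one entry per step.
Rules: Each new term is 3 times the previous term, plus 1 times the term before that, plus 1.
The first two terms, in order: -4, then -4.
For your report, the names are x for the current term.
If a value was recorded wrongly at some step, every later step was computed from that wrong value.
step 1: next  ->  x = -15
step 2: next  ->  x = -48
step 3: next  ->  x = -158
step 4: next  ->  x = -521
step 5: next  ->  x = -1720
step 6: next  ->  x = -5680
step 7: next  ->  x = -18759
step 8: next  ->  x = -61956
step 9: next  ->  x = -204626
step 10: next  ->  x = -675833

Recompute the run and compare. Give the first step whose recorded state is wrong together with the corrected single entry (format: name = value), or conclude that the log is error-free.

Step 1: x = 3*(-4) + (1)*(-4) + (1) = -15 — in agreement.
Step 2: x = 3*(-15) + (1)*(-4) + (1) = -48 — agrees with the log.
Step 3: x = 3*(-48) + (1)*(-15) + (1) = -158 — in agreement.
Step 4: x = 3*(-158) + (1)*(-48) + (1) = -521 — matches.
Step 5: x = 3*(-521) + (1)*(-158) + (1) = -1720 — matches.
Step 6: x = 3*(-1720) + (1)*(-521) + (1) = -5680 — agrees with the log.
Step 7: x = 3*(-5680) + (1)*(-1720) + (1) = -18759 — exactly as logged.
Step 8: x = 3*(-18759) + (1)*(-5680) + (1) = -61956 — in agreement.
Step 9: x = 3*(-61956) + (1)*(-18759) + (1) = -204626 — exactly as logged.
Step 10: x = 3*(-204626) + (1)*(-61956) + (1) = -675833 — checks out.
The whole run recomputes cleanly — no discrepancies.

no error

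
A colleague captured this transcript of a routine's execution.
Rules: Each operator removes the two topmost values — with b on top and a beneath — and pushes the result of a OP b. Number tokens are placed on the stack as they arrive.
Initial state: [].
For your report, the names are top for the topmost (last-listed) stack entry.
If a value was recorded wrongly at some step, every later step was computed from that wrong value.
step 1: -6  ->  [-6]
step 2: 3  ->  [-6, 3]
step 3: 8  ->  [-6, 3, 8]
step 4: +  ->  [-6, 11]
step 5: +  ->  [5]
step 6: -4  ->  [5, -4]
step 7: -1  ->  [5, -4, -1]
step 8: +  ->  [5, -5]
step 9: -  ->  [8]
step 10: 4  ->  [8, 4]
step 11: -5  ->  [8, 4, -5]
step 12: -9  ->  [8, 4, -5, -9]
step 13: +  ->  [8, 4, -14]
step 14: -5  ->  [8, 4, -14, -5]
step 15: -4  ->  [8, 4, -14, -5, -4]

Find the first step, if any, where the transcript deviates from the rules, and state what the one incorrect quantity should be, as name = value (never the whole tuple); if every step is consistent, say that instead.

step 9, top = 10

step 1: push -6: top = -6 -> agrees with the transcript
step 2: push 3: top = 3 -> consistent with the transcript
step 3: push 8: top = 8 -> confirmed correct
step 4: 3 + 8 = 11 -> consistent with the transcript
step 5: -6 + 11 = 5 -> checks out
step 6: push -4: top = -4 -> in agreement
step 7: push -1: top = -1 -> checks out
step 8: -4 + -1 = -5 -> matches
step 9: 5 - -5 = 10 -> the entry is off here
So the first discrepancy is step 9, where the right value is top = 10.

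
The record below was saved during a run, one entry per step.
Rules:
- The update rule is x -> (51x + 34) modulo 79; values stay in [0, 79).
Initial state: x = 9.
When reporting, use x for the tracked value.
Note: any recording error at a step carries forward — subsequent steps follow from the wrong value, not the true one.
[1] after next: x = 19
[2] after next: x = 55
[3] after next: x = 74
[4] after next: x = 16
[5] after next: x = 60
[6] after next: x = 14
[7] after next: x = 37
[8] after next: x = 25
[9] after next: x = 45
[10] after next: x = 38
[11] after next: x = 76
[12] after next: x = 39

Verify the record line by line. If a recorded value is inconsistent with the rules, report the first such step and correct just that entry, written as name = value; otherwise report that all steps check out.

step 6, x = 13

Recomputing the run from the initial state:
step 1: x = 19
step 2: x = 55
step 3: x = 74
step 4: x = 16
step 5: x = 60
step 6: x = 13
step 7: x = 65
step 8: x = 31
step 9: x = 35
step 10: x = 2
step 11: x = 57
step 12: x = 18
The first disagreement with the record is at step 6, where the value should be x = 13.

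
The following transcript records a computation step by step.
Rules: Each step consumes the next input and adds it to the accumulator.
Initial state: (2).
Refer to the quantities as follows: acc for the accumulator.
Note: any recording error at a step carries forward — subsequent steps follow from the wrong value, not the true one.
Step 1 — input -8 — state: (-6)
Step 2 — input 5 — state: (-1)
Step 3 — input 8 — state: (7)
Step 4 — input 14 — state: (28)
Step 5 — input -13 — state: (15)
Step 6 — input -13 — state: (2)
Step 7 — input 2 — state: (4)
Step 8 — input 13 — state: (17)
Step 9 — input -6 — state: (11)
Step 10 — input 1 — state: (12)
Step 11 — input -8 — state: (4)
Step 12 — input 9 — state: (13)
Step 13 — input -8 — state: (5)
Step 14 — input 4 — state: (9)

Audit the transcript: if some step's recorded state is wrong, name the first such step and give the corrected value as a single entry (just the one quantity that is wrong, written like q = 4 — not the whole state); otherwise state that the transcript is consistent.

step 4, acc = 21

Step 1: acc = 2 + -8 = -6 — checks out.
Step 2: acc = -6 + 5 = -1 — same as recorded.
Step 3: acc = -1 + 8 = 7 — matches.
Step 4: acc = 7 + 14 = 21 — this is not what the transcript shows.
So the first discrepancy is step 4, where the right value is acc = 21.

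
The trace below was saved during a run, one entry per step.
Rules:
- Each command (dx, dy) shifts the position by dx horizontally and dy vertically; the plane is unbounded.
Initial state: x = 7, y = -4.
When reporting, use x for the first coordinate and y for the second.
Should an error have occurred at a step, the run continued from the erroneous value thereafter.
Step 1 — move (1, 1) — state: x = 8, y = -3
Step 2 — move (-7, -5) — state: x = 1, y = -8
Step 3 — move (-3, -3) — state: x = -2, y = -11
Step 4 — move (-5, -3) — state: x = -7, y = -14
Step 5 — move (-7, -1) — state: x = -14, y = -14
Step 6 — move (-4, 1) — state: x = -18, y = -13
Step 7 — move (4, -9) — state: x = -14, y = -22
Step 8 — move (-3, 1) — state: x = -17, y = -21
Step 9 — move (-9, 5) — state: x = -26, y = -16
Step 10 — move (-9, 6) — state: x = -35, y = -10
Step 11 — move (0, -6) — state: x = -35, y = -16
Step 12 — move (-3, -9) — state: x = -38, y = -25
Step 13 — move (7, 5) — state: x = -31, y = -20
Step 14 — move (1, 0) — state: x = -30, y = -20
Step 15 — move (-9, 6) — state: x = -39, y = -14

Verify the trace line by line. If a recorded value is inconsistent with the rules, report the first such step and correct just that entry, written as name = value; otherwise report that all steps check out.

1. x = 7 + (1) = 8, y = -4 + (1) = -3 (agrees with the trace)
2. x = 8 + (-7) = 1, y = -3 + (-5) = -8 (exactly as logged)
3. x = 1 + (-3) = -2, y = -8 + (-3) = -11 (exactly as logged)
4. x = -2 + (-5) = -7, y = -11 + (-3) = -14 (exactly as logged)
5. x = -7 + (-7) = -14, y = -14 + (-1) = -15 (the trace has a different value)
The earliest wrong entry is at step 5: it should read y = -15.

step 5, y = -15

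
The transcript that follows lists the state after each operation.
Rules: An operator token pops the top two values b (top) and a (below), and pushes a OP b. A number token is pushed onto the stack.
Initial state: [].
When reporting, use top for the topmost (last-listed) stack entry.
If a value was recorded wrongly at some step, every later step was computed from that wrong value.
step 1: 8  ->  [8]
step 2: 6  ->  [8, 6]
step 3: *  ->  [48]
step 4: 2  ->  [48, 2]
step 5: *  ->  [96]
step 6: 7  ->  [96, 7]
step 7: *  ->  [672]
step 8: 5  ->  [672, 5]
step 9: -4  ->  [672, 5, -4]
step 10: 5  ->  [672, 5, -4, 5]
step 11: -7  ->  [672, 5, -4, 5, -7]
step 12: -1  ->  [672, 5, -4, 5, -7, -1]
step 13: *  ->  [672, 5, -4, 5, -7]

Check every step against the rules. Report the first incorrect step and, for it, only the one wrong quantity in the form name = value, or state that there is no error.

step 13, top = 7

Recomputing the run from the initial state:
step 1: [8]
step 2: [8, 6]
step 3: [48]
step 4: [48, 2]
step 5: [96]
step 6: [96, 7]
step 7: [672]
step 8: [672, 5]
step 9: [672, 5, -4]
step 10: [672, 5, -4, 5]
step 11: [672, 5, -4, 5, -7]
step 12: [672, 5, -4, 5, -7, -1]
step 13: [672, 5, -4, 5, 7]
The first disagreement with the transcript is at step 13, where the value should be top = 7.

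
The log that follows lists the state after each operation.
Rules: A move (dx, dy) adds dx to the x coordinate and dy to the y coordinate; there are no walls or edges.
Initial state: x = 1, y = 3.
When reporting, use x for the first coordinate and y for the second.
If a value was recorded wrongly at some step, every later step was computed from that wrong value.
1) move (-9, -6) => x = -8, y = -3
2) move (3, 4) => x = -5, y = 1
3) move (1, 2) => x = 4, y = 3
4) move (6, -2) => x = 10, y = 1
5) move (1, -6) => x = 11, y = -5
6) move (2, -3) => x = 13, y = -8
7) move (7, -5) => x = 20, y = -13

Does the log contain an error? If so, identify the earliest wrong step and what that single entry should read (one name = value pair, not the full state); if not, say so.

step 1: x = 1 + (-9) = -8, y = 3 + (-6) = -3 -> no discrepancy
step 2: x = -8 + (3) = -5, y = -3 + (4) = 1 -> in agreement
step 3: x = -5 + (1) = -4, y = 1 + (2) = 3 -> first mismatch against the log
So the first discrepancy is step 3, where the right value is x = -4.

step 3, x = -4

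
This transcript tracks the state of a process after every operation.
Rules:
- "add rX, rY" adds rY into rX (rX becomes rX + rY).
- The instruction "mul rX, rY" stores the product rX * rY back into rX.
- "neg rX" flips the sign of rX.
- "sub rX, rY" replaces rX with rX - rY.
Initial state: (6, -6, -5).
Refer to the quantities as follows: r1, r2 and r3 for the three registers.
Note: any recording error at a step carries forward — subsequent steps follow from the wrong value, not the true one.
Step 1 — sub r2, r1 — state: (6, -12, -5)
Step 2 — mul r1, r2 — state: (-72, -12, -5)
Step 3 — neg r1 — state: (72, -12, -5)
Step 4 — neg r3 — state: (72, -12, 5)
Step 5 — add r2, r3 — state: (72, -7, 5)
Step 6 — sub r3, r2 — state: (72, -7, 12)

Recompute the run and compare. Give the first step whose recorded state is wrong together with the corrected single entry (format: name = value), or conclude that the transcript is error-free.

Recomputing the run from the initial state:
step 1: r1 = 6, r2 = -12, r3 = -5
step 2: r1 = -72, r2 = -12, r3 = -5
step 3: r1 = 72, r2 = -12, r3 = -5
step 4: r1 = 72, r2 = -12, r3 = 5
step 5: r1 = 72, r2 = -7, r3 = 5
step 6: r1 = 72, r2 = -7, r3 = 12
This matches the transcript at every step.

no error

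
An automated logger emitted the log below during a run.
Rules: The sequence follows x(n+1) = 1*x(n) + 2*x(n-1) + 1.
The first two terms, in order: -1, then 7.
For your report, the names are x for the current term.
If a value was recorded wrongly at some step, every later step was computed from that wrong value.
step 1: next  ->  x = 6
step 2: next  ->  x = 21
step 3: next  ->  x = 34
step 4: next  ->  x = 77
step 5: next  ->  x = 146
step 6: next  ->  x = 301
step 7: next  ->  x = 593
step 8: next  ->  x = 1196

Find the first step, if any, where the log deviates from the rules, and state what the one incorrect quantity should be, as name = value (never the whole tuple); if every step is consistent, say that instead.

step 7, x = 594

1. x = 1*(7) + (2)*(-1) + (1) = 6 (in agreement)
2. x = 1*(6) + (2)*(7) + (1) = 21 (checks out)
3. x = 1*(21) + (2)*(6) + (1) = 34 (same as recorded)
4. x = 1*(34) + (2)*(21) + (1) = 77 (confirmed correct)
5. x = 1*(77) + (2)*(34) + (1) = 146 (same as recorded)
6. x = 1*(146) + (2)*(77) + (1) = 301 (checks out)
7. x = 1*(301) + (2)*(146) + (1) = 594 (the log has a different value)
First deviation found at step 7; the corrected entry is x = 594.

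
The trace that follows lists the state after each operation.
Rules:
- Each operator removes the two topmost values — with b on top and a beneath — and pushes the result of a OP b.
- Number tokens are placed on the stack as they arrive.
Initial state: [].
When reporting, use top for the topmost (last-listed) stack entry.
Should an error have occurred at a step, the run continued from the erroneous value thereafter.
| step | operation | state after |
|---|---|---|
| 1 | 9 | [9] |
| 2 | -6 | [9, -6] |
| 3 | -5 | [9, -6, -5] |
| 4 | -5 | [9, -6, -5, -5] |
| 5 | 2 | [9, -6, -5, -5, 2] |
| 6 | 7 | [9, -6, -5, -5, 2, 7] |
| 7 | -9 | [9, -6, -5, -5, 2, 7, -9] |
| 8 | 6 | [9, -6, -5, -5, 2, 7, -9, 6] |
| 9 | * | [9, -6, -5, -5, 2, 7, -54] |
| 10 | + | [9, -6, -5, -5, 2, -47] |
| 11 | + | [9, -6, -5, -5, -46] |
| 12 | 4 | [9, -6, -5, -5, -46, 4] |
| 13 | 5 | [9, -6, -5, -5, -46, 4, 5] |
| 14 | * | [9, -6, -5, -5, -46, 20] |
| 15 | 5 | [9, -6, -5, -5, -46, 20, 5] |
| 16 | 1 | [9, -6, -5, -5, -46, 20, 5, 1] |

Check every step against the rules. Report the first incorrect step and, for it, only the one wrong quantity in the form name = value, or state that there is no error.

step 11, top = -45

Recomputing the run from the initial state:
step 1: [9]
step 2: [9, -6]
step 3: [9, -6, -5]
step 4: [9, -6, -5, -5]
step 5: [9, -6, -5, -5, 2]
step 6: [9, -6, -5, -5, 2, 7]
step 7: [9, -6, -5, -5, 2, 7, -9]
step 8: [9, -6, -5, -5, 2, 7, -9, 6]
step 9: [9, -6, -5, -5, 2, 7, -54]
step 10: [9, -6, -5, -5, 2, -47]
step 11: [9, -6, -5, -5, -45]
step 12: [9, -6, -5, -5, -45, 4]
step 13: [9, -6, -5, -5, -45, 4, 5]
step 14: [9, -6, -5, -5, -45, 20]
step 15: [9, -6, -5, -5, -45, 20, 5]
step 16: [9, -6, -5, -5, -45, 20, 5, 1]
The first disagreement with the trace is at step 11, where the value should be top = -45.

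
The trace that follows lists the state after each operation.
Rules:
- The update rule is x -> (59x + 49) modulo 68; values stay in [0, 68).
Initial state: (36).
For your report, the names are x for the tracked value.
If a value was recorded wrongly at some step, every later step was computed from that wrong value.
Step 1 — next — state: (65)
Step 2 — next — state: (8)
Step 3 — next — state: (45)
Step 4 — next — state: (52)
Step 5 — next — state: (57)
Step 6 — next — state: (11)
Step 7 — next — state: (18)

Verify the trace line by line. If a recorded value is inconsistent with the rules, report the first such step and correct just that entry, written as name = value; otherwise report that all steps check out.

Step 1: x = (59*36 + 49) mod 68 = 65 — checks out.
Step 2: x = (59*65 + 49) mod 68 = 8 — no discrepancy.
Step 3: x = (59*8 + 49) mod 68 = 45 — same as recorded.
Step 4: x = (59*45 + 49) mod 68 = 52 — confirmed correct.
Step 5: x = (59*52 + 49) mod 68 = 57 — matches.
Step 6: x = (59*57 + 49) mod 68 = 12 — the recorded entry deviates here.
Step 6 is the first one off; corrected, x = 12.

step 6, x = 12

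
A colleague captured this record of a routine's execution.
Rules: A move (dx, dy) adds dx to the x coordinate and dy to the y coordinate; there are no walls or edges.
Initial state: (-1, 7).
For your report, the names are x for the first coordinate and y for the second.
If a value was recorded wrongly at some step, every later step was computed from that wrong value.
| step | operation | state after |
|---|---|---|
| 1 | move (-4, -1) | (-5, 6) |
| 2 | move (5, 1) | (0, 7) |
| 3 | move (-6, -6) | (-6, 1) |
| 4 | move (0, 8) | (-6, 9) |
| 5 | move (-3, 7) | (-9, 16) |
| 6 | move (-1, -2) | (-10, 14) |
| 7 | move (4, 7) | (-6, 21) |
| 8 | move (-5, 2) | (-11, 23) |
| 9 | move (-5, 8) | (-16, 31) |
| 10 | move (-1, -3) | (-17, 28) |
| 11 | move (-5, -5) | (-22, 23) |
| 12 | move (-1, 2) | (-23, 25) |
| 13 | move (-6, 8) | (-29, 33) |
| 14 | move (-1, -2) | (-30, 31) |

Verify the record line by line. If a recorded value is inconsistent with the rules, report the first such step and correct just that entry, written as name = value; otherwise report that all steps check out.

no error

Recomputing the run from the initial state:
step 1: x = -5, y = 6
step 2: x = 0, y = 7
step 3: x = -6, y = 1
step 4: x = -6, y = 9
step 5: x = -9, y = 16
step 6: x = -10, y = 14
step 7: x = -6, y = 21
step 8: x = -11, y = 23
step 9: x = -16, y = 31
step 10: x = -17, y = 28
step 11: x = -22, y = 23
step 12: x = -23, y = 25
step 13: x = -29, y = 33
step 14: x = -30, y = 31
This matches the record at every step.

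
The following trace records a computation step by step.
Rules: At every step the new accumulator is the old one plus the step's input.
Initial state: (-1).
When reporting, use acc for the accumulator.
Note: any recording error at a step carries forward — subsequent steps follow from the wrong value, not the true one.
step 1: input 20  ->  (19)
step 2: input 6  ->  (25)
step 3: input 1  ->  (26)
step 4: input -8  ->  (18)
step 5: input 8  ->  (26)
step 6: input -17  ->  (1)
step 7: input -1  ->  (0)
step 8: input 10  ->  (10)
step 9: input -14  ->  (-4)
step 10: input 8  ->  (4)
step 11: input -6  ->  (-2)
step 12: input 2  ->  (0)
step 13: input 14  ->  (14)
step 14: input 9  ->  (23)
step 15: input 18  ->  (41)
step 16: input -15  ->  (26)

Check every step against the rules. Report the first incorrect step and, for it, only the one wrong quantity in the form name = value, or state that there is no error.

Recomputing the run from the initial state:
step 1: acc = 19
step 2: acc = 25
step 3: acc = 26
step 4: acc = 18
step 5: acc = 26
step 6: acc = 9
step 7: acc = 8
step 8: acc = 18
step 9: acc = 4
step 10: acc = 12
step 11: acc = 6
step 12: acc = 8
step 13: acc = 22
step 14: acc = 31
step 15: acc = 49
step 16: acc = 34
The first disagreement with the trace is at step 6, where the value should be acc = 9.

step 6, acc = 9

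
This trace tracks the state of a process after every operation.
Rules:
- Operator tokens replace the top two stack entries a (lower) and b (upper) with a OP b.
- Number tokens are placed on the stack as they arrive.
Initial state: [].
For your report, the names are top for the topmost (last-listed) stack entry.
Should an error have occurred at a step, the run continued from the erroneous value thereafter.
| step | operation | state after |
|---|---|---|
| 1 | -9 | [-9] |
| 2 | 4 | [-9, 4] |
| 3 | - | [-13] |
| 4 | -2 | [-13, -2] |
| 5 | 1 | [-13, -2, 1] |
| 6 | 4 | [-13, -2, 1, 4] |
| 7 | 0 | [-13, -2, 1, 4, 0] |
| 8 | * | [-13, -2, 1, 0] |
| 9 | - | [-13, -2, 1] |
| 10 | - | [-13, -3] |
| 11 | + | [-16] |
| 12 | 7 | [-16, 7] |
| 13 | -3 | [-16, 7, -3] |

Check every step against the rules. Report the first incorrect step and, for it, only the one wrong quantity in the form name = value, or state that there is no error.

Step 1: push -9: top = -9 — verified.
Step 2: push 4: top = 4 — verified.
Step 3: -9 - 4 = -13 — verified.
Step 4: push -2: top = -2 — no discrepancy.
Step 5: push 1: top = 1 — consistent with the trace.
Step 6: push 4: top = 4 — same as recorded.
Step 7: push 0: top = 0 — consistent with the trace.
Step 8: 4 * 0 = 0 — agrees with the trace.
Step 9: 1 - 0 = 1 — agrees with the trace.
Step 10: -2 - 1 = -3 — confirmed correct.
Step 11: -13 + -3 = -16 — matches.
Step 12: push 7: top = 7 — no discrepancy.
Step 13: push -3: top = -3 — checks out.
Each recorded entry agrees with the recomputation.

no error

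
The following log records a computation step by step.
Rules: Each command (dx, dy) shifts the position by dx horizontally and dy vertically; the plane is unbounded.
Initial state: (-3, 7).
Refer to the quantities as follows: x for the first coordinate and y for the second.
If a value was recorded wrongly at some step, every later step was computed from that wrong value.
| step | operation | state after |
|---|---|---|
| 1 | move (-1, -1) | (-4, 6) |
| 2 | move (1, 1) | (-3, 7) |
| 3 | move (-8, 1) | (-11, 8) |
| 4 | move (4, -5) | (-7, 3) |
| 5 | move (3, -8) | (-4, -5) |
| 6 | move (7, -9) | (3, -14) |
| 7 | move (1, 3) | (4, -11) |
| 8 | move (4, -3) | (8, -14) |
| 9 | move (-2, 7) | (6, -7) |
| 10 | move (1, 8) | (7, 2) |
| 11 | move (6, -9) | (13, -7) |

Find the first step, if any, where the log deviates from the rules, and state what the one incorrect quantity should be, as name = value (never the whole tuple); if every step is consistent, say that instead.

step 10, y = 1

Step 1: x = -3 + (-1) = -4, y = 7 + (-1) = 6 — same as recorded.
Step 2: x = -4 + (1) = -3, y = 6 + (1) = 7 — exactly as logged.
Step 3: x = -3 + (-8) = -11, y = 7 + (1) = 8 — confirmed correct.
Step 4: x = -11 + (4) = -7, y = 8 + (-5) = 3 — agrees with the log.
Step 5: x = -7 + (3) = -4, y = 3 + (-8) = -5 — matches.
Step 6: x = -4 + (7) = 3, y = -5 + (-9) = -14 — consistent with the log.
Step 7: x = 3 + (1) = 4, y = -14 + (3) = -11 — verified.
Step 8: x = 4 + (4) = 8, y = -11 + (-3) = -14 — matches.
Step 9: x = 8 + (-2) = 6, y = -14 + (7) = -7 — verified.
Step 10: x = 6 + (1) = 7, y = -7 + (8) = 1 — a discrepancy with the log.
Conclusion: step 10 carries the first error; the entry should be y = 1.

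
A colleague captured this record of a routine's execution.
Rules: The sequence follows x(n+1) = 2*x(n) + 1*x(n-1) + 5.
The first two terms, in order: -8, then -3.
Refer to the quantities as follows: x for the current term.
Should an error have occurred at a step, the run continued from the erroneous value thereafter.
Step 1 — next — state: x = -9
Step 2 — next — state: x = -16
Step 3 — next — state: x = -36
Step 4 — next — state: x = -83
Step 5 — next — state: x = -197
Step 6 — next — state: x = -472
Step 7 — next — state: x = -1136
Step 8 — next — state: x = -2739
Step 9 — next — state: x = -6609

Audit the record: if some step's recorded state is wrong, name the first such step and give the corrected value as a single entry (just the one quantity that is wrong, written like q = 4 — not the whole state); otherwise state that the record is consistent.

1. x = 2*(-3) + (1)*(-8) + (5) = -9 (checks out)
2. x = 2*(-9) + (1)*(-3) + (5) = -16 (verified)
3. x = 2*(-16) + (1)*(-9) + (5) = -36 (in agreement)
4. x = 2*(-36) + (1)*(-16) + (5) = -83 (verified)
5. x = 2*(-83) + (1)*(-36) + (5) = -197 (consistent with the record)
6. x = 2*(-197) + (1)*(-83) + (5) = -472 (no discrepancy)
7. x = 2*(-472) + (1)*(-197) + (5) = -1136 (agrees with the record)
8. x = 2*(-1136) + (1)*(-472) + (5) = -2739 (matches)
9. x = 2*(-2739) + (1)*(-1136) + (5) = -6609 (in agreement)
All entries verified; no error found.

no error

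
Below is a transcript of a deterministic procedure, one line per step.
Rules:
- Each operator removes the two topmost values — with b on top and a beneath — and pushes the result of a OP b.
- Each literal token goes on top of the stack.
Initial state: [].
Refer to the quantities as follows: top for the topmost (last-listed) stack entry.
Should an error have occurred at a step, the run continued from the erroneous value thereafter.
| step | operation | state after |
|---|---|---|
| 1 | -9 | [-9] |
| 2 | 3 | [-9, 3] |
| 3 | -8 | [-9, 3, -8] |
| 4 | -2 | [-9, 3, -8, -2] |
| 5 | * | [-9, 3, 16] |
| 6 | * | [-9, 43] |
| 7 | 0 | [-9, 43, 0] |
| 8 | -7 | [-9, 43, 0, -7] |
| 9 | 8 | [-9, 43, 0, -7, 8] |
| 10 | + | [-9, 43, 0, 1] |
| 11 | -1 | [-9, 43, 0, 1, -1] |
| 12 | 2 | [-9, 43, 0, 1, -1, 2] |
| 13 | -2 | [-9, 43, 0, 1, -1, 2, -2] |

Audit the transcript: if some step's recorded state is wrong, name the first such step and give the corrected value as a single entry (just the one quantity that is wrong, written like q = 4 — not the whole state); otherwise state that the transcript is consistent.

step 6, top = 48

Recomputing the run from the initial state:
step 1: [-9]
step 2: [-9, 3]
step 3: [-9, 3, -8]
step 4: [-9, 3, -8, -2]
step 5: [-9, 3, 16]
step 6: [-9, 48]
step 7: [-9, 48, 0]
step 8: [-9, 48, 0, -7]
step 9: [-9, 48, 0, -7, 8]
step 10: [-9, 48, 0, 1]
step 11: [-9, 48, 0, 1, -1]
step 12: [-9, 48, 0, 1, -1, 2]
step 13: [-9, 48, 0, 1, -1, 2, -2]
The first disagreement with the transcript is at step 6, where the value should be top = 48.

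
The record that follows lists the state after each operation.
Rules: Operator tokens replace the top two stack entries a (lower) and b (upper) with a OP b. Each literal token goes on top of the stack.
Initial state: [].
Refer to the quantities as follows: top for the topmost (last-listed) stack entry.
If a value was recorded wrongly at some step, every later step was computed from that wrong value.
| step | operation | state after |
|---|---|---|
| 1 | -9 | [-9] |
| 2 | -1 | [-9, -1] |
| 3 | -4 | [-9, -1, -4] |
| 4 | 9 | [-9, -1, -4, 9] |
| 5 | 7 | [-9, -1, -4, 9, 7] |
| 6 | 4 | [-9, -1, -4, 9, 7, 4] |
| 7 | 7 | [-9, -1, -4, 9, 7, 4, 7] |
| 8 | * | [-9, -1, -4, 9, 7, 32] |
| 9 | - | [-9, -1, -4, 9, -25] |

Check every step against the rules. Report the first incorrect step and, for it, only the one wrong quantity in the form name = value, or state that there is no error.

Recomputing the run from the initial state:
step 1: [-9]
step 2: [-9, -1]
step 3: [-9, -1, -4]
step 4: [-9, -1, -4, 9]
step 5: [-9, -1, -4, 9, 7]
step 6: [-9, -1, -4, 9, 7, 4]
step 7: [-9, -1, -4, 9, 7, 4, 7]
step 8: [-9, -1, -4, 9, 7, 28]
step 9: [-9, -1, -4, 9, -21]
The first disagreement with the record is at step 8, where the value should be top = 28.

step 8, top = 28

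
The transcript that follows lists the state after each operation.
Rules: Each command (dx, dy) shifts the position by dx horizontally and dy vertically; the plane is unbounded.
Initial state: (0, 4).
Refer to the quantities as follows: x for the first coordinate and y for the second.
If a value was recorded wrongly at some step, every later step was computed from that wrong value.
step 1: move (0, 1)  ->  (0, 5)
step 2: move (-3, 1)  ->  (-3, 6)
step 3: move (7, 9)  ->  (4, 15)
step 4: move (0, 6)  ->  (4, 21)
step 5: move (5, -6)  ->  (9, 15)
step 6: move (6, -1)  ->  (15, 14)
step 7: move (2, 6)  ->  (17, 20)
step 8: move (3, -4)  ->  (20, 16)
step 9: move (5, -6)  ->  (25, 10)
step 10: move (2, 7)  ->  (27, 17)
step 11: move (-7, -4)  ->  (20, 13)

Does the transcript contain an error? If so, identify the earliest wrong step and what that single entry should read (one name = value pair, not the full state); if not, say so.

Recomputing the run from the initial state:
step 1: x = 0, y = 5
step 2: x = -3, y = 6
step 3: x = 4, y = 15
step 4: x = 4, y = 21
step 5: x = 9, y = 15
step 6: x = 15, y = 14
step 7: x = 17, y = 20
step 8: x = 20, y = 16
step 9: x = 25, y = 10
step 10: x = 27, y = 17
step 11: x = 20, y = 13
This matches the transcript at every step.

no error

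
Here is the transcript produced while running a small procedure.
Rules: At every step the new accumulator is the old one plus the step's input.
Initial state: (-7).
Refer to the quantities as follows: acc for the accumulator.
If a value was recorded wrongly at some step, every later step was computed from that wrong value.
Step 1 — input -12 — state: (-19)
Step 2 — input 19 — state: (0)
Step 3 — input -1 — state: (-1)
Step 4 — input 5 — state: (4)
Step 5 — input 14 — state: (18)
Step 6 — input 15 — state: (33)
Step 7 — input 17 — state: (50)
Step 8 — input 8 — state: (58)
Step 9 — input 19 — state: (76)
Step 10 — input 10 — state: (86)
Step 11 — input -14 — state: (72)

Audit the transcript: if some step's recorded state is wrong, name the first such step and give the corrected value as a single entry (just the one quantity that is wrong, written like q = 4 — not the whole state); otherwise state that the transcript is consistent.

step 9, acc = 77

step 1: acc = -7 + -12 = -19 -> exactly as logged
step 2: acc = -19 + 19 = 0 -> consistent with the transcript
step 3: acc = 0 + -1 = -1 -> checks out
step 4: acc = -1 + 5 = 4 -> verified
step 5: acc = 4 + 14 = 18 -> same as recorded
step 6: acc = 18 + 15 = 33 -> exactly as logged
step 7: acc = 33 + 17 = 50 -> agrees with the transcript
step 8: acc = 50 + 8 = 58 -> consistent with the transcript
step 9: acc = 58 + 19 = 77 -> first mismatch against the transcript
The earliest wrong entry is at step 9: it should read acc = 77.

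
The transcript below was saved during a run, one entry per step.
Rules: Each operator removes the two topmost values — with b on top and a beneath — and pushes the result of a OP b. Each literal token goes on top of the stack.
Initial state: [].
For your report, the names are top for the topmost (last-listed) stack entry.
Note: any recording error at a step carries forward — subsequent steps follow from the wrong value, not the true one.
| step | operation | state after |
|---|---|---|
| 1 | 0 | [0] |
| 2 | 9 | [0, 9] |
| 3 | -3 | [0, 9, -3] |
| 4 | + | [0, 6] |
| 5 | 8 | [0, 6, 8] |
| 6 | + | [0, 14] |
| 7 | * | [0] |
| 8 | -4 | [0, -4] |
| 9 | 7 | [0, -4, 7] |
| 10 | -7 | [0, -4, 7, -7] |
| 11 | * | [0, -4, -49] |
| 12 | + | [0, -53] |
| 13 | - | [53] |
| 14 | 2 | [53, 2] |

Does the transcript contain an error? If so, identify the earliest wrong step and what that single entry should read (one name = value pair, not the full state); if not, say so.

1. push 0: top = 0 (matches)
2. push 9: top = 9 (no discrepancy)
3. push -3: top = -3 (same as recorded)
4. 9 + -3 = 6 (same as recorded)
5. push 8: top = 8 (verified)
6. 6 + 8 = 14 (confirmed correct)
7. 0 * 14 = 0 (no discrepancy)
8. push -4: top = -4 (exactly as logged)
9. push 7: top = 7 (confirmed correct)
10. push -7: top = -7 (checks out)
11. 7 * -7 = -49 (in agreement)
12. -4 + -49 = -53 (same as recorded)
13. 0 - -53 = 53 (checks out)
14. push 2: top = 2 (in agreement)
Every step is consistent.

no error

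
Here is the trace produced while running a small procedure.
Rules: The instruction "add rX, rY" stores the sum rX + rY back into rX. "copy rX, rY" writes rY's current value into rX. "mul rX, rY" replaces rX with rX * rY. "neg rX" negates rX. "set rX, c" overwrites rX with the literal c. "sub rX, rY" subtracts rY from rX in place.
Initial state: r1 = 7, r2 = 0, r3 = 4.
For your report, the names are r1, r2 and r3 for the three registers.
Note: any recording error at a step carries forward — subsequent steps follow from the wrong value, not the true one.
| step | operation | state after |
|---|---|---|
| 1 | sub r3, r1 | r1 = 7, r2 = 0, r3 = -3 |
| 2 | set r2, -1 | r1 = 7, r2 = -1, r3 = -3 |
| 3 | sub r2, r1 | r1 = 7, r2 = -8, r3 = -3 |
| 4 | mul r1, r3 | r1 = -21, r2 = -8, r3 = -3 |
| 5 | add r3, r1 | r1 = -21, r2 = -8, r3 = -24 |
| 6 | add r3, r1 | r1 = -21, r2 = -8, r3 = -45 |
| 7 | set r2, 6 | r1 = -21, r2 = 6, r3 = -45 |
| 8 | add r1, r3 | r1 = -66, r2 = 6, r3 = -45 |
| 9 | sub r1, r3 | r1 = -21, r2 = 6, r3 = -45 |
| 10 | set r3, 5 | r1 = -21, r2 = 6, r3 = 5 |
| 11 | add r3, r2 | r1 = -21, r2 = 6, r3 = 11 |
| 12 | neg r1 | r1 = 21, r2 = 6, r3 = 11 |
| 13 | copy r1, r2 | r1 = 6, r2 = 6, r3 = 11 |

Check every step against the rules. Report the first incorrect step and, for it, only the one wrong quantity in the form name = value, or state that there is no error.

Recomputing the run from the initial state:
step 1: r1 = 7, r2 = 0, r3 = -3
step 2: r1 = 7, r2 = -1, r3 = -3
step 3: r1 = 7, r2 = -8, r3 = -3
step 4: r1 = -21, r2 = -8, r3 = -3
step 5: r1 = -21, r2 = -8, r3 = -24
step 6: r1 = -21, r2 = -8, r3 = -45
step 7: r1 = -21, r2 = 6, r3 = -45
step 8: r1 = -66, r2 = 6, r3 = -45
step 9: r1 = -21, r2 = 6, r3 = -45
step 10: r1 = -21, r2 = 6, r3 = 5
step 11: r1 = -21, r2 = 6, r3 = 11
step 12: r1 = 21, r2 = 6, r3 = 11
step 13: r1 = 6, r2 = 6, r3 = 11
This matches the trace at every step.

no error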